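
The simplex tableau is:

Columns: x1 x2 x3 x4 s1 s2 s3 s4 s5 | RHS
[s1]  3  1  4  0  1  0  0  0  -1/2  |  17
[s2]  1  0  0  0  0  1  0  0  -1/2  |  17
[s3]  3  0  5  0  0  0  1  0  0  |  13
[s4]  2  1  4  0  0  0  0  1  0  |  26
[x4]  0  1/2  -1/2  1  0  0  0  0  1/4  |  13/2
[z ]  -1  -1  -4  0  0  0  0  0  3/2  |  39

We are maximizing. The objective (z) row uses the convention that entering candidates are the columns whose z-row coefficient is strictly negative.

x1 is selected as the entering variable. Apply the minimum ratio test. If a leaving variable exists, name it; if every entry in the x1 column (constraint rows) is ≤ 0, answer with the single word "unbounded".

s3

Ratios: row 1 (s1): 17/3 = 17/3; row 2 (s2): 17/1 = 17; row 3 (s3): 13/3 = 13/3; row 4 (s4): 26/2 = 13; row 5 (x4): entry 0 ≤ 0, skip.
Minimum ratio is in the s3 row, so s3 leaves.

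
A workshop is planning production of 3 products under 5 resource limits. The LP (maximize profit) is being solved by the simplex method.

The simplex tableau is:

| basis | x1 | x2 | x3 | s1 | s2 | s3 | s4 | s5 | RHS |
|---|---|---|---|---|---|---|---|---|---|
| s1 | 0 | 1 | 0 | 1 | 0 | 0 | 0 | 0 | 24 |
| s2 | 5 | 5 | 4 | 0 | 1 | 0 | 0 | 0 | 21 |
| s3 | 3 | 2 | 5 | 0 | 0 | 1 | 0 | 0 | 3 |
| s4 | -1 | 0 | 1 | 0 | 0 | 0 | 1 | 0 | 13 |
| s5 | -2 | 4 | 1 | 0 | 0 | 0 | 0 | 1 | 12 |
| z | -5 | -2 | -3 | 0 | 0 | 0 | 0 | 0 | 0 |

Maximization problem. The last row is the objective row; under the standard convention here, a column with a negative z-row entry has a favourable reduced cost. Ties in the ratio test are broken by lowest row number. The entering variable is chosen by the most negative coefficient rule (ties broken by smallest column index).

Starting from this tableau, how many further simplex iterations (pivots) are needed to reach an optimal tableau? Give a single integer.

1

pivot: x1 in, s3 out → z = 5
No improving column remains; optimal.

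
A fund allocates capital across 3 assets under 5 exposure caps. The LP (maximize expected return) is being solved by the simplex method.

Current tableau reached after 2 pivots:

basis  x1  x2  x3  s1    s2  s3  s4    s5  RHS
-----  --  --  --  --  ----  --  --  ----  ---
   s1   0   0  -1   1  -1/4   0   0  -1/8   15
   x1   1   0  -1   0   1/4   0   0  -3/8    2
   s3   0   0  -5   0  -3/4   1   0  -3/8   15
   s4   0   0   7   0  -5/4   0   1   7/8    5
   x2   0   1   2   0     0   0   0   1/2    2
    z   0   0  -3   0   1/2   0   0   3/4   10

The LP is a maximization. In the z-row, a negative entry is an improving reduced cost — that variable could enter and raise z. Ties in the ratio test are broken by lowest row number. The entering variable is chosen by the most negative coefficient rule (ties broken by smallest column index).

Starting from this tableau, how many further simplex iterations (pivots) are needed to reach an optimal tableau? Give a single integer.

2

pivot: x3 in, s4 out → z = 85/7
pivot: s2 in, x2 out → z = 61/5
No improving column remains; optimal.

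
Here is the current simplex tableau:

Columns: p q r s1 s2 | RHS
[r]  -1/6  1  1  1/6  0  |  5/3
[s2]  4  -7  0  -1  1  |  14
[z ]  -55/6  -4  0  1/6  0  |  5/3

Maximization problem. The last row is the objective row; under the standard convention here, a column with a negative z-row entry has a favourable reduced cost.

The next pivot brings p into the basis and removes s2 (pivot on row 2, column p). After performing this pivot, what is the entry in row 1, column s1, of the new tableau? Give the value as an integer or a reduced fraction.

1/8

Pivot element is row 2, column p: 4.
Normalize row 2: new (row 2, s1) = (-1)/4 = -1/4.
row 1 ← row 1 − (-1/6)·(new row 2): 1/6 − (-1/6)·(-1/4) = 1/8.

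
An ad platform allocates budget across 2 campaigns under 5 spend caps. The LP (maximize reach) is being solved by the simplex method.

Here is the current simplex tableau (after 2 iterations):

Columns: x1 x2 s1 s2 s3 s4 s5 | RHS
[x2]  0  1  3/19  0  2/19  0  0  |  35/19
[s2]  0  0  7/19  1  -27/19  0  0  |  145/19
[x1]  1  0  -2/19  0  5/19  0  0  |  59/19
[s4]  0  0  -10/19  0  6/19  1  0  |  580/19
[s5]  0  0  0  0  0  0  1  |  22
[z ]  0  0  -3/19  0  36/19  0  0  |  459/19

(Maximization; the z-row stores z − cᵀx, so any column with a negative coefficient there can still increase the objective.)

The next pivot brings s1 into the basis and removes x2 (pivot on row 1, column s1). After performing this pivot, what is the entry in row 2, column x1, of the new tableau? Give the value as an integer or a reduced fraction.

0

Pivot element is row 1, column s1: 3/19.
Normalize row 1: new (row 1, x1) = 0/(3/19) = 0.
row 2 ← row 2 − (7/19)·(new row 1): 0 − (7/19)·0 = 0.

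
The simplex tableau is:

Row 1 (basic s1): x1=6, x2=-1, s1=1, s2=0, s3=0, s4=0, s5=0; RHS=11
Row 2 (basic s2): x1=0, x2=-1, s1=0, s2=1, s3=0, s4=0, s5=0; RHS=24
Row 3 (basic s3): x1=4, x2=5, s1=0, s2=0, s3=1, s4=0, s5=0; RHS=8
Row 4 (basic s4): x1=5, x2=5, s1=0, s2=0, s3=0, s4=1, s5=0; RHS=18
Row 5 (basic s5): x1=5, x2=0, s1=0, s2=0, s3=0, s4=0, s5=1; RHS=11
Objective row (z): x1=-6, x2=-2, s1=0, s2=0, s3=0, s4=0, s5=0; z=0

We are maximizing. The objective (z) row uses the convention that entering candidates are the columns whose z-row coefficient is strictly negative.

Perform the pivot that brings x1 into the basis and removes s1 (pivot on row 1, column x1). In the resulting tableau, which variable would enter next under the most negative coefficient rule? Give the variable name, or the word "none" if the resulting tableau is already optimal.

x2

Pivot element 6. New z-row = old z-row − (-6)·(row 1/6).
Updated z-row coefficients: x1: 0, x2: -3, s1: 1, s2: 0, s3: 0, s4: 0, s5: 0.
The most negative is -3 in column x2, so x2 would enter next.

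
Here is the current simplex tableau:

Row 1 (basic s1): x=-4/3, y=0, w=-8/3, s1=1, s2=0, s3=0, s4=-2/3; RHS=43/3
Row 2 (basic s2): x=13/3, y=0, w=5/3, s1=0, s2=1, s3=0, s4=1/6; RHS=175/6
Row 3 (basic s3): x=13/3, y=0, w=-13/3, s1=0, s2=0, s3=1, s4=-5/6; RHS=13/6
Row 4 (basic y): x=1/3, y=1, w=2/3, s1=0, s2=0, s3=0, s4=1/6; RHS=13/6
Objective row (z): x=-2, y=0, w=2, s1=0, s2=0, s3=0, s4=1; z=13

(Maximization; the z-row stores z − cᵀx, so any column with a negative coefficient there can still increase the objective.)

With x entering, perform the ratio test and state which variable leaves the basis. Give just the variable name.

Ratios: row 1 (s1): entry -4/3 ≤ 0, skip; row 2 (s2): (175/6)/(13/3) = 175/26; row 3 (s3): (13/6)/(13/3) = 1/2; row 4 (y): (13/6)/(1/3) = 13/2.
Minimum ratio 1/2 is in the s3 row, so s3 leaves.

s3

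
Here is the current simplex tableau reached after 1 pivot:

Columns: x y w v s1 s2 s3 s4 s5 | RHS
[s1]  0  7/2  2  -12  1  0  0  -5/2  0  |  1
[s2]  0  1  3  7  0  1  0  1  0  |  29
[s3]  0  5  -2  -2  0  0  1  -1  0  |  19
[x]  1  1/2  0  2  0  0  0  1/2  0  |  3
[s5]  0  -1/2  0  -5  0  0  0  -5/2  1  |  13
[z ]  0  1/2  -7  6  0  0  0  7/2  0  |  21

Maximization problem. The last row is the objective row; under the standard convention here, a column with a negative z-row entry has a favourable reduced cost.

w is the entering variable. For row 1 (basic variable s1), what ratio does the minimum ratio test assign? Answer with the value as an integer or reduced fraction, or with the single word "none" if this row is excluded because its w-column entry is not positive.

1/2

Ratio = RHS / (w entry) = 1 / 2 = 1/2.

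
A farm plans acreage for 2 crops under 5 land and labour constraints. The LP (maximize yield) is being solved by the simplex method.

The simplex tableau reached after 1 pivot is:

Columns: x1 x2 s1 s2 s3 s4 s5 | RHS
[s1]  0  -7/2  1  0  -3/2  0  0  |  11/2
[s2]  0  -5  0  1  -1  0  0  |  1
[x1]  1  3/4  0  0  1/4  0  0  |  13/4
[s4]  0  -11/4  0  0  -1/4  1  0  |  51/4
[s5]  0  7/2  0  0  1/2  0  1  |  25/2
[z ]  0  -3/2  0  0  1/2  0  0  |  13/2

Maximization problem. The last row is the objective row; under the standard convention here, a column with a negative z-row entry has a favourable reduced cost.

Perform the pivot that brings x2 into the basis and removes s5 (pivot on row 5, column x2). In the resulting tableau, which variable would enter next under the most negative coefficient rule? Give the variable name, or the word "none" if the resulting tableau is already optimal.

none

Pivot element 7/2. New z-row = old z-row − (-3/2)·(row 5/(7/2)).
Updated z-row coefficients: x1: 0, x2: 0, s1: 0, s2: 0, s3: 5/7, s4: 0, s5: 3/7.
No coefficient is strictly negative; the tableau after this pivot is optimal.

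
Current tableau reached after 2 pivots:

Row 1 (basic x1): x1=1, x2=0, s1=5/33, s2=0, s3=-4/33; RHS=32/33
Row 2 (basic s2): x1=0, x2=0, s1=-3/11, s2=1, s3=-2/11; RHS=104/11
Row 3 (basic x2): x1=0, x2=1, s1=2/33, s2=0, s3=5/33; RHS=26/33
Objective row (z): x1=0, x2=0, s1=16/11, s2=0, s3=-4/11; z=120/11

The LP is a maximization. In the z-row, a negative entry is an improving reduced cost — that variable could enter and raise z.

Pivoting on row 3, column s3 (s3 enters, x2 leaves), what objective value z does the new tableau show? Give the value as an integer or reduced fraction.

Minimum ratio for s3: (26/33)/(5/33) = 26/5.
z changes by −(z-row coeff of s3)·ratio = −(-4/11)·(26/5) = 104/55.
New z = 120/11 + (104/55) = 64/5.

64/5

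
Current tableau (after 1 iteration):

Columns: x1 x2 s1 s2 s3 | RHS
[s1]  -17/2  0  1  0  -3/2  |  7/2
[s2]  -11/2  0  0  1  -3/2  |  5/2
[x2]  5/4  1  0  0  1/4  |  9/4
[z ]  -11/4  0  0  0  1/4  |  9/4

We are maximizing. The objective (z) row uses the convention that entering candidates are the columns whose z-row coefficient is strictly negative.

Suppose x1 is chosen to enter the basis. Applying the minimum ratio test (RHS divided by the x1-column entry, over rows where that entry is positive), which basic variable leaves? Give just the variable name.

Ratios: row 1 (s1): entry -17/2 ≤ 0, skip; row 2 (s2): entry -11/2 ≤ 0, skip; row 3 (x2): (9/4)/(5/4) = 9/5.
Minimum ratio 9/5 is in the x2 row, so x2 leaves.

x2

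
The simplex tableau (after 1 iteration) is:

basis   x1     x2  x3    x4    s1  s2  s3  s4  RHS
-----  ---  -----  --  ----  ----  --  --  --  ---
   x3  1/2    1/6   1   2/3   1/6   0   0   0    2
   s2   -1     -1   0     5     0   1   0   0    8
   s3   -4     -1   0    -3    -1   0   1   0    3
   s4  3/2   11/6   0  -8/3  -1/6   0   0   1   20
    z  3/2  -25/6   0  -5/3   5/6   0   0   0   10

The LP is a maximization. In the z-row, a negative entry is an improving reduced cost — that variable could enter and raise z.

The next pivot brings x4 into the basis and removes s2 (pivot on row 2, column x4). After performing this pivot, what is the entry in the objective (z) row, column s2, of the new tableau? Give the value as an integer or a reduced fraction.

1/3

Pivot element is row 2, column x4: 5.
Normalize row 2: new (row 2, s2) = 1/5 = 1/5.
z-row ← z-row − (-5/3)·(new row 2): 0 − (-5/3)·(1/5) = 1/3.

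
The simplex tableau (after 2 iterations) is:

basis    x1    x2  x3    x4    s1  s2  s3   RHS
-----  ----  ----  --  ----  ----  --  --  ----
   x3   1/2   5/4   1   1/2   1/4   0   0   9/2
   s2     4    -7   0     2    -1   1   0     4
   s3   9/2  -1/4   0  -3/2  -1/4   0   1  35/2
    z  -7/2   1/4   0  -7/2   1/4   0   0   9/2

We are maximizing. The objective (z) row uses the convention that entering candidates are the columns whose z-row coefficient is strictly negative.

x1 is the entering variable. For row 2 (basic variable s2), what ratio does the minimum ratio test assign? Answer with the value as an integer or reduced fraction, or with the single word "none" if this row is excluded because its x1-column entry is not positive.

1

Ratio = RHS / (x1 entry) = 4 / 4 = 1.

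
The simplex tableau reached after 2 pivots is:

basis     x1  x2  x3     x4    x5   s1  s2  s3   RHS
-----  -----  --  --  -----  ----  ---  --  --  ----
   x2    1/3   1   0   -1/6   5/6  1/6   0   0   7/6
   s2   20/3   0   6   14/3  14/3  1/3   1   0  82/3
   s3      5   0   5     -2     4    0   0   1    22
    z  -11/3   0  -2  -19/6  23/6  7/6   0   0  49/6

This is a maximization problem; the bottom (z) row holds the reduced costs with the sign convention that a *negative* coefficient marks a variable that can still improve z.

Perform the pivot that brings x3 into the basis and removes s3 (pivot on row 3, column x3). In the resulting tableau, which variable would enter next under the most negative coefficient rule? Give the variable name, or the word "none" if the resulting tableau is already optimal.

Pivot element 5. New z-row = old z-row − (-2)·(row 3/5).
Updated z-row coefficients: x1: -5/3, x2: 0, x3: 0, x4: -119/30, x5: 163/30, s1: 7/6, s2: 0, s3: 2/5.
The most negative is -119/30 in column x4, so x4 would enter next.

x4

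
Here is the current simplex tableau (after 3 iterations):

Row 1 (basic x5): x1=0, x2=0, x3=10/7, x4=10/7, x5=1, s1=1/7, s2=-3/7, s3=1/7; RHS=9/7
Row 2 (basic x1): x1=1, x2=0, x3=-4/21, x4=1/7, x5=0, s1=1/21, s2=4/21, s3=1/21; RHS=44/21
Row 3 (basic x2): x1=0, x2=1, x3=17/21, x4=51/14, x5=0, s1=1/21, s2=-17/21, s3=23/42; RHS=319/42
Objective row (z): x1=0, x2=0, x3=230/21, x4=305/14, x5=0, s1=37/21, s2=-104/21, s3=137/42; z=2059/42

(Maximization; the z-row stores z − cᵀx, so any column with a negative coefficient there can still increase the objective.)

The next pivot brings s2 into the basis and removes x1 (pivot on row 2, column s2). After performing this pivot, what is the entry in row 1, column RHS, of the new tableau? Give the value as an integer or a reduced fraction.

6

Pivot element is row 2, column s2: 4/21.
Normalize row 2: new (row 2, RHS) = (44/21)/(4/21) = 11.
row 1 ← row 1 − (-3/7)·(new row 2): 9/7 − (-3/7)·11 = 6.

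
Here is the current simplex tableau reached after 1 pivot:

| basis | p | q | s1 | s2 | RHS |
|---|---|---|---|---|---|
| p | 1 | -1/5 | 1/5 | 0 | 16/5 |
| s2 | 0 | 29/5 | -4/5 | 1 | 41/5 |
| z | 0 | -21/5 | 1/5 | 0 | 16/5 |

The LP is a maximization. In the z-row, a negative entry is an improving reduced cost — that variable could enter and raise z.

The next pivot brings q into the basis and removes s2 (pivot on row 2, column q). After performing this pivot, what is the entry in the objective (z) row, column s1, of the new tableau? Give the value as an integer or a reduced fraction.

Pivot element is row 2, column q: 29/5.
Normalize row 2: new (row 2, s1) = (-4/5)/(29/5) = -4/29.
z-row ← z-row − (-21/5)·(new row 2): 1/5 − (-21/5)·(-4/29) = -11/29.

-11/29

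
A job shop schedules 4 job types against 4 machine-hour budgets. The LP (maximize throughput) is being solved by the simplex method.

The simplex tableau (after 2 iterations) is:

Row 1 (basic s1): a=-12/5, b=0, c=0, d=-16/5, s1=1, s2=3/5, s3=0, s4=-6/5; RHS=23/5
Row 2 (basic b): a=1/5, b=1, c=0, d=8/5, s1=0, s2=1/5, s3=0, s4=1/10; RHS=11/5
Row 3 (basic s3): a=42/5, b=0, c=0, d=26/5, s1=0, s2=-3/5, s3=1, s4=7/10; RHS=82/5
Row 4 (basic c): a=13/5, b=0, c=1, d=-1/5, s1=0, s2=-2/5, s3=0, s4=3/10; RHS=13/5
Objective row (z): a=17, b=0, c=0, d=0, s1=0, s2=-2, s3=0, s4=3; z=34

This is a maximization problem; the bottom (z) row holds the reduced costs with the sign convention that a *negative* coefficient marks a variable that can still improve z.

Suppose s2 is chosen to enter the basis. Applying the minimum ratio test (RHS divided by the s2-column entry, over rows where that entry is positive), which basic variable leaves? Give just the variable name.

Ratios: row 1 (s1): (23/5)/(3/5) = 23/3; row 2 (b): (11/5)/(1/5) = 11; row 3 (s3): entry -3/5 ≤ 0, skip; row 4 (c): entry -2/5 ≤ 0, skip.
Minimum ratio 23/3 is in the s1 row, so s1 leaves.

s1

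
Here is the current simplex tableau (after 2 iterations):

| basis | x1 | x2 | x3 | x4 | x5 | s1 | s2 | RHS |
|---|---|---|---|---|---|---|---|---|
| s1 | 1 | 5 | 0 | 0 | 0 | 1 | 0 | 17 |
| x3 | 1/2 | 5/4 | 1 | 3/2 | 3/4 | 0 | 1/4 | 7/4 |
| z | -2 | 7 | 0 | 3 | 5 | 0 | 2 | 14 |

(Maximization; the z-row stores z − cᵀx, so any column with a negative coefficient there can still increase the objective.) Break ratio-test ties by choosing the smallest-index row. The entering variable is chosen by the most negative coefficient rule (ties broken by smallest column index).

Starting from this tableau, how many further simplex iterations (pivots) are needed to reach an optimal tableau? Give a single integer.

pivot: x1 in, x3 out → z = 21
No improving column remains; optimal.

1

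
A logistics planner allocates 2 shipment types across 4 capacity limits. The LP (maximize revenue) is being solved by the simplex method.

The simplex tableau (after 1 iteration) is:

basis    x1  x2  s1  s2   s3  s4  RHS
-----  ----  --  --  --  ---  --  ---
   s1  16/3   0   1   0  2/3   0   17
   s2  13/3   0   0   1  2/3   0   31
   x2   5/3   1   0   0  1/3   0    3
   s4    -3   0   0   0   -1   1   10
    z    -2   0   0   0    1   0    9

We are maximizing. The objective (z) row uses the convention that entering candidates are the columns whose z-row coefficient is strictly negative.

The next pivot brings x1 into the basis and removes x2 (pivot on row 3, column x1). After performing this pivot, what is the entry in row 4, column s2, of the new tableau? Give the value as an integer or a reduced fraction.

0

Pivot element is row 3, column x1: 5/3.
Normalize row 3: new (row 3, s2) = 0/(5/3) = 0.
row 4 ← row 4 − (-3)·(new row 3): 0 − (-3)·0 = 0.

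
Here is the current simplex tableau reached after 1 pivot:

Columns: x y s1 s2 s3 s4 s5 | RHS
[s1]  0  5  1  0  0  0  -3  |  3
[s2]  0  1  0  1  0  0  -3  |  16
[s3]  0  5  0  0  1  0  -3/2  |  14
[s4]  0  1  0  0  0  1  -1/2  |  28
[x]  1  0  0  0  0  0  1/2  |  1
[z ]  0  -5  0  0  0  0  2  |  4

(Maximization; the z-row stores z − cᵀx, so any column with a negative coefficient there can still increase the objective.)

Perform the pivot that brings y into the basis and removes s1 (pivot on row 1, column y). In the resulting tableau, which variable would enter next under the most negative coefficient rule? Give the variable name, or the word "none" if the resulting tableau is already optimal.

Pivot element 5. New z-row = old z-row − (-5)·(row 1/5).
Updated z-row coefficients: x: 0, y: 0, s1: 1, s2: 0, s3: 0, s4: 0, s5: -1.
The most negative is -1 in column s5, so s5 would enter next.

s5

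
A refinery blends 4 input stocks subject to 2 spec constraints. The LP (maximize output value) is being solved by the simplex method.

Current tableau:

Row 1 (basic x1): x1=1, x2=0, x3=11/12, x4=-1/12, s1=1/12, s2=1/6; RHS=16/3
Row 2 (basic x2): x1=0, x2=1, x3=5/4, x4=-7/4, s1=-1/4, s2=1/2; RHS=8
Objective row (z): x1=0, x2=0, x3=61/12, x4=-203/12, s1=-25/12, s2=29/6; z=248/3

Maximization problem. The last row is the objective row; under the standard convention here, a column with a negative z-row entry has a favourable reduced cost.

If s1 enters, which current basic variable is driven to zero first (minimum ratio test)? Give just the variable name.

x1

Ratios: row 1 (x1): (16/3)/(1/12) = 64; row 2 (x2): entry -1/4 ≤ 0, skip.
Minimum ratio 64 is in the x1 row, so x1 leaves.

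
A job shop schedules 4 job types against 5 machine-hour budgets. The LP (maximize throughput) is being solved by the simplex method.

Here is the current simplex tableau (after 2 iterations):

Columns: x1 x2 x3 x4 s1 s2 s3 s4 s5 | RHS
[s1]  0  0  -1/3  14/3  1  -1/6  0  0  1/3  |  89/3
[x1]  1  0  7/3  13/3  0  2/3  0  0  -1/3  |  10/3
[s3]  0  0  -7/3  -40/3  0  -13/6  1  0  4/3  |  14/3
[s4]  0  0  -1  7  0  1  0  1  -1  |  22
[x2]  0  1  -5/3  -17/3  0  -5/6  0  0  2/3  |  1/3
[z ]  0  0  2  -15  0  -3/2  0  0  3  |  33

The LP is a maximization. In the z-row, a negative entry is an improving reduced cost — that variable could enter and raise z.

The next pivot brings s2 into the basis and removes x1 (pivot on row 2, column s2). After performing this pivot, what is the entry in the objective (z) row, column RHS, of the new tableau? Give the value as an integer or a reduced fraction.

Pivot element is row 2, column s2: 2/3.
Normalize row 2: new (row 2, RHS) = (10/3)/(2/3) = 5.
z-row ← z-row − (-3/2)·(new row 2): 33 − (-3/2)·5 = 81/2.

81/2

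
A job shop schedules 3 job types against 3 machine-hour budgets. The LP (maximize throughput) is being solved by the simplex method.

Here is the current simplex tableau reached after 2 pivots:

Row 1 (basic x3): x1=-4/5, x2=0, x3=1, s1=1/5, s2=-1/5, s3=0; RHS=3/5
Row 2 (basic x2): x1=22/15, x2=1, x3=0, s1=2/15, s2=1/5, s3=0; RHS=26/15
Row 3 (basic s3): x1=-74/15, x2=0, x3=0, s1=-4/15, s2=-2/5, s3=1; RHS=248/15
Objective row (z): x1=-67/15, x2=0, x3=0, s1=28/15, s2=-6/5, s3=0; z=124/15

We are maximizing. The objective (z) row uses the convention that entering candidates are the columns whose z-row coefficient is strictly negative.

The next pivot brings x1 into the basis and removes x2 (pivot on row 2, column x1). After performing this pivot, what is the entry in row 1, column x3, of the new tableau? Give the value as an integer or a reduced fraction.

Pivot element is row 2, column x1: 22/15.
Normalize row 2: new (row 2, x3) = 0/(22/15) = 0.
row 1 ← row 1 − (-4/5)·(new row 2): 1 − (-4/5)·0 = 1.

1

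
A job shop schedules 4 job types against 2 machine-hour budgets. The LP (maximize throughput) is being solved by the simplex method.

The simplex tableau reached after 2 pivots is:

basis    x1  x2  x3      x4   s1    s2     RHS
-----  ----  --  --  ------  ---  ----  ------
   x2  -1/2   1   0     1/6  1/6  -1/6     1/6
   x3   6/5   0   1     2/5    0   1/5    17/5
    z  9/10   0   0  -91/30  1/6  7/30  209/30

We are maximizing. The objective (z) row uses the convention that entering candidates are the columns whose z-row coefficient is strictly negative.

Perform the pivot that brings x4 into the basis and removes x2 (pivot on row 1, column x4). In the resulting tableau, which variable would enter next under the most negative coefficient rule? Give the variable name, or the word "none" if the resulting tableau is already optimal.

Pivot element 1/6. New z-row = old z-row − (-91/30)·(row 1/(1/6)).
Updated z-row coefficients: x1: -41/5, x2: 91/5, x3: 0, x4: 0, s1: 16/5, s2: -14/5.
The most negative is -41/5 in column x1, so x1 would enter next.

x1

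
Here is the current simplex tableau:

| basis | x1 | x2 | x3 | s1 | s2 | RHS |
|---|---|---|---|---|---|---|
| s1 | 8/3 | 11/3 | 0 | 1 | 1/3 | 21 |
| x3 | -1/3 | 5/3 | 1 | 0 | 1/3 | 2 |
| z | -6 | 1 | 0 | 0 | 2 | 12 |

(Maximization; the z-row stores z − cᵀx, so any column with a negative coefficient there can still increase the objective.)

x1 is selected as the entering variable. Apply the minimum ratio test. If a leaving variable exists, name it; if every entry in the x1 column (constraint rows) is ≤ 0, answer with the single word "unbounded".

Ratios: row 1 (s1): 21/(8/3) = 63/8; row 2 (x3): entry -1/3 ≤ 0, skip.
Minimum ratio is in the s1 row, so s1 leaves.

s1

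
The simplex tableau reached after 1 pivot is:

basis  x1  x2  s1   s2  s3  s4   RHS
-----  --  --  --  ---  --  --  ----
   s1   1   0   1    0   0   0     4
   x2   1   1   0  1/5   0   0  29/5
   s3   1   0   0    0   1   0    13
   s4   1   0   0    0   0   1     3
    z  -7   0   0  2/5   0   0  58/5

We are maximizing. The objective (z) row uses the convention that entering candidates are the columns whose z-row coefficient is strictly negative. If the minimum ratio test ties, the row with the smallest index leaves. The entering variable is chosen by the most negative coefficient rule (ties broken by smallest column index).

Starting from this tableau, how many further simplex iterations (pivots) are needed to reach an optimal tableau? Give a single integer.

1

pivot: x1 in, s4 out → z = 163/5
No improving column remains; optimal.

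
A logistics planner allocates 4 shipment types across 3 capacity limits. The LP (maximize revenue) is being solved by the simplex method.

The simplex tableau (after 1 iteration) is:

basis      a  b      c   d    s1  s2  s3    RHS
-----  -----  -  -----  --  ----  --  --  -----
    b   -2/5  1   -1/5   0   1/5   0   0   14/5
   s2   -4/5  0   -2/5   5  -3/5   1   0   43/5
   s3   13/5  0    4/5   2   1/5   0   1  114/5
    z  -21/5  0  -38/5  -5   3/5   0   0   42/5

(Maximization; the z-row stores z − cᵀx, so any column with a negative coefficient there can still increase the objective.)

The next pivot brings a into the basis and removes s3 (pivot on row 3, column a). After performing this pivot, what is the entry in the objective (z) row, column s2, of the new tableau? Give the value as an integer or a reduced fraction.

0

Pivot element is row 3, column a: 13/5.
Normalize row 3: new (row 3, s2) = 0/(13/5) = 0.
z-row ← z-row − (-21/5)·(new row 3): 0 − (-21/5)·0 = 0.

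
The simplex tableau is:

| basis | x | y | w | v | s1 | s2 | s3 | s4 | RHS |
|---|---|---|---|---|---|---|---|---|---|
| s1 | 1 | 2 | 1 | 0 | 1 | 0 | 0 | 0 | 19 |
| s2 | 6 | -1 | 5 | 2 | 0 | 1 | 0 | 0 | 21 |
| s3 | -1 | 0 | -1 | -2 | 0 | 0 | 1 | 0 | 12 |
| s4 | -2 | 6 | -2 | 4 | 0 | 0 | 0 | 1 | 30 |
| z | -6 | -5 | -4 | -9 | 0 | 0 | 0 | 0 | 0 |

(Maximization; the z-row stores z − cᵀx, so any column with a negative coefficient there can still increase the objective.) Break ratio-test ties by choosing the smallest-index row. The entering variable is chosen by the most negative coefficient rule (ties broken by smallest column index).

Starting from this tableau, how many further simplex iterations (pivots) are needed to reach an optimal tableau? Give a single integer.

2

pivot: v in, s4 out → z = 135/2
pivot: x in, s2 out → z = 153/2
No improving column remains; optimal.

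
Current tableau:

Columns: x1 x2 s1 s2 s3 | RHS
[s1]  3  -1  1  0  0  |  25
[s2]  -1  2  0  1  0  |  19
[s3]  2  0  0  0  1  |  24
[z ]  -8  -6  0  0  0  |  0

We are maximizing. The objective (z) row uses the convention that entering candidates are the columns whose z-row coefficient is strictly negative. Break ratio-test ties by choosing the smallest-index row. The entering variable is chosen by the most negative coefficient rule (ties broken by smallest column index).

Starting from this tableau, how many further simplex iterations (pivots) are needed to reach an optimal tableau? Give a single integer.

3

pivot: x1 in, s1 out → z = 200/3
pivot: x2 in, s3 out → z = 162
pivot: s1 in, s2 out → z = 189
No improving column remains; optimal.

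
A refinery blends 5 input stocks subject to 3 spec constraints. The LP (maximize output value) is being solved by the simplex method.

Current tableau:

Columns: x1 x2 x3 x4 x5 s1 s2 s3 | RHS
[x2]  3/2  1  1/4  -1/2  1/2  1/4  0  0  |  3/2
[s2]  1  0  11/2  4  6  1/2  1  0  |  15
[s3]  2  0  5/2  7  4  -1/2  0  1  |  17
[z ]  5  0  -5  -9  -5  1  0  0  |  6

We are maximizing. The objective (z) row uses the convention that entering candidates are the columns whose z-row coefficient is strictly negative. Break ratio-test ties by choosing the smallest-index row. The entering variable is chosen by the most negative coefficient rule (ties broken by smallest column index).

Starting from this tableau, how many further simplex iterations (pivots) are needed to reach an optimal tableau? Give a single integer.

2

pivot: x4 in, s3 out → z = 195/7
pivot: x3 in, s2 out → z = 1720/57
No improving column remains; optimal.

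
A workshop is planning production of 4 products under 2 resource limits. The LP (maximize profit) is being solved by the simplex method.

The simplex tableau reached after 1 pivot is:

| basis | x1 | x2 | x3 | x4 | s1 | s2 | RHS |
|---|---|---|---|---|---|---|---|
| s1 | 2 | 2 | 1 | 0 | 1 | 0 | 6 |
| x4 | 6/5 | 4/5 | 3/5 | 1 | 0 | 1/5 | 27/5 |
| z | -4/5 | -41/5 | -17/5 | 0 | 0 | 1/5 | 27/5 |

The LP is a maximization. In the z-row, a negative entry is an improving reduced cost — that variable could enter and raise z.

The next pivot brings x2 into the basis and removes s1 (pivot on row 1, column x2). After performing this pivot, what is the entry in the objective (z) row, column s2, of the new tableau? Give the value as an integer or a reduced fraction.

1/5

Pivot element is row 1, column x2: 2.
Normalize row 1: new (row 1, s2) = 0/2 = 0.
z-row ← z-row − (-41/5)·(new row 1): 1/5 − (-41/5)·0 = 1/5.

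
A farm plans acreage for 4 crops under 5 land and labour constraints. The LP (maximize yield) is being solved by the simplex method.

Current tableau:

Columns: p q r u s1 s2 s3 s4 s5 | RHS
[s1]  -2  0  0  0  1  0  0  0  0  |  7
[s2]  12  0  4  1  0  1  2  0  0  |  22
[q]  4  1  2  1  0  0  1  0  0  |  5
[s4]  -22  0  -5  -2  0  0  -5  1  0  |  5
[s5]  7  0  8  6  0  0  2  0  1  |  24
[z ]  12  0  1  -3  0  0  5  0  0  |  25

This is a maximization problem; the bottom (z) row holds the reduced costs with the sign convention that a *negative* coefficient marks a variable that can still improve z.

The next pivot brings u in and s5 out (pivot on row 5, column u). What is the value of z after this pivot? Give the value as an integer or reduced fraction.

37

Minimum ratio for u: 24/6 = 4.
z changes by −(z-row coeff of u)·ratio = −(-3)·4 = 12.
New z = 25 + 12 = 37.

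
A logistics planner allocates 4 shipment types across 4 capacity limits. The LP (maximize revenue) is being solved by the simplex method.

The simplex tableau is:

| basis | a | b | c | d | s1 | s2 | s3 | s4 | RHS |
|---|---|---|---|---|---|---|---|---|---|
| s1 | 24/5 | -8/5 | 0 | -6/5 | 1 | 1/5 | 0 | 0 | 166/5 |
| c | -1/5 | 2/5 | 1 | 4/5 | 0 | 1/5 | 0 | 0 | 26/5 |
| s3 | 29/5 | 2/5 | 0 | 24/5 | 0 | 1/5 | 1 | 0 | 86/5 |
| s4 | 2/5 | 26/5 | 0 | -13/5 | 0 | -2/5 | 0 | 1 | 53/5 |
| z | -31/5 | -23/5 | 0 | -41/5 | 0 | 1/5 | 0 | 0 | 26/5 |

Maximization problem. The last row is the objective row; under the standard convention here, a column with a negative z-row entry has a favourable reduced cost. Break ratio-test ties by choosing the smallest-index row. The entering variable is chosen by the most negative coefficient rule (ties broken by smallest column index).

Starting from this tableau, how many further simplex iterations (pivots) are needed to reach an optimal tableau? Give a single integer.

2

pivot: d in, s3 out → z = 415/12
pivot: b in, s4 out → z = 3184/65
No improving column remains; optimal.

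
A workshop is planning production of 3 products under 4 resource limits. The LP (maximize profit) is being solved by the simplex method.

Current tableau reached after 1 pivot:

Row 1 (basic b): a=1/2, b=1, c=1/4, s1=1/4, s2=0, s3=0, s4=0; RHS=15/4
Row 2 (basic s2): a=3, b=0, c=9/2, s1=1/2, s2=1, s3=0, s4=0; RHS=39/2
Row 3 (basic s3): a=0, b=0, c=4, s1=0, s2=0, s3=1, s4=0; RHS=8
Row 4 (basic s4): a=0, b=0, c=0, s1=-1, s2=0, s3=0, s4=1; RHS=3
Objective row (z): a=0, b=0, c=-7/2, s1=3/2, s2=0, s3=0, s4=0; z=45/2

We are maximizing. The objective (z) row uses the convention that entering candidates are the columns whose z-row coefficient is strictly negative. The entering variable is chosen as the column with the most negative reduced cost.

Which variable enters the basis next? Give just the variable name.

c

Objective-row coefficients: a: 0, b: 0, c: -7/2, s1: 3/2, s2: 0, s3: 0, s4: 0.
The most negative is -7/2 in column c, so c enters.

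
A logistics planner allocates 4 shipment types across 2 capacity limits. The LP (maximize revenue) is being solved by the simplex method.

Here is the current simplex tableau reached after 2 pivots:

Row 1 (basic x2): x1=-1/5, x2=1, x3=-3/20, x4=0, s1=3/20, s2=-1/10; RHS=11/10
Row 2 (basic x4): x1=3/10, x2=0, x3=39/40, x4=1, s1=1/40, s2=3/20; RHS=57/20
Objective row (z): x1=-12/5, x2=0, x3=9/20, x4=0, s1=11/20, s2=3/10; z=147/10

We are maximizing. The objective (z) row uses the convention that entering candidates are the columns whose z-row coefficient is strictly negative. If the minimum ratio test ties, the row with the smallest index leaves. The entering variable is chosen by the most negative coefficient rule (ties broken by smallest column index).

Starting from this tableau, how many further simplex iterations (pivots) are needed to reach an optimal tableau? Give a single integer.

1

pivot: x1 in, x4 out → z = 75/2
No improving column remains; optimal.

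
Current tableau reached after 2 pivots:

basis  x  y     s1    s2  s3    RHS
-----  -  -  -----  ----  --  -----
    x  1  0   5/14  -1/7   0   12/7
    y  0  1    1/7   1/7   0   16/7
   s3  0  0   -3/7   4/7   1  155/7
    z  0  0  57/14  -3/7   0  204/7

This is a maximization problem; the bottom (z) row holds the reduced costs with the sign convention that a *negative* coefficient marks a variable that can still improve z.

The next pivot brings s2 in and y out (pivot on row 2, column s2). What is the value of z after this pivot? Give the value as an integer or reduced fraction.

Minimum ratio for s2: (16/7)/(1/7) = 16.
z changes by −(z-row coeff of s2)·ratio = −(-3/7)·16 = 48/7.
New z = 204/7 + (48/7) = 36.

36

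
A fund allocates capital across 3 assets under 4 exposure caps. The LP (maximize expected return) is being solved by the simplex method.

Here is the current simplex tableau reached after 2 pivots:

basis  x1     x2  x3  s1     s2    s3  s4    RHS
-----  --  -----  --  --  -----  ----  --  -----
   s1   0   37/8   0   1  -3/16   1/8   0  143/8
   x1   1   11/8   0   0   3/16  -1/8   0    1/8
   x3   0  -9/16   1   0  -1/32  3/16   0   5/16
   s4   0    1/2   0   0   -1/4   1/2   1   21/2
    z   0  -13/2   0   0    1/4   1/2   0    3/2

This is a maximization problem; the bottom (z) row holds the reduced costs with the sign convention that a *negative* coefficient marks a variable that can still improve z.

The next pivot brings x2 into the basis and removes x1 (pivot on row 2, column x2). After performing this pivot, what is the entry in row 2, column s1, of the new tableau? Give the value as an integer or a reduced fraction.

0

Pivot element is row 2, column x2: 11/8.
Normalize row 2: new (row 2, s1) = 0/(11/8) = 0.
Row 2 is the pivot row, so the entry is 0.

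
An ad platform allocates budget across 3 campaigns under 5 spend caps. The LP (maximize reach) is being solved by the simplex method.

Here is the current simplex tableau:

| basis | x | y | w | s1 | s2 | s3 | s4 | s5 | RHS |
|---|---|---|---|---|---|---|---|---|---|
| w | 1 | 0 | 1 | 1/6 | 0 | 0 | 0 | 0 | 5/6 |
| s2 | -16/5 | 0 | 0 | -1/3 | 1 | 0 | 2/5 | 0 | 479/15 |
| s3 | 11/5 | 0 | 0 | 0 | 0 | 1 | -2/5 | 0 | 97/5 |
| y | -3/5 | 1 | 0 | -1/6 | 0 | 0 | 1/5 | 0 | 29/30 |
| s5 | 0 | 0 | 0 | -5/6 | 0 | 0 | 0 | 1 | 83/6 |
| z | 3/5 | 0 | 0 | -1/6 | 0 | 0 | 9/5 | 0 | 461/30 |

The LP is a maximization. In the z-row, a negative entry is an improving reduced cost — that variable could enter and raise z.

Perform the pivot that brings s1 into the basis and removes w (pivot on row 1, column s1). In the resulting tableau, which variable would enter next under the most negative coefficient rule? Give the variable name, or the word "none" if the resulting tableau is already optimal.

Pivot element 1/6. New z-row = old z-row − (-1/6)·(row 1/(1/6)).
Updated z-row coefficients: x: 8/5, y: 0, w: 1, s1: 0, s2: 0, s3: 0, s4: 9/5, s5: 0.
No coefficient is strictly negative; the tableau after this pivot is optimal.

none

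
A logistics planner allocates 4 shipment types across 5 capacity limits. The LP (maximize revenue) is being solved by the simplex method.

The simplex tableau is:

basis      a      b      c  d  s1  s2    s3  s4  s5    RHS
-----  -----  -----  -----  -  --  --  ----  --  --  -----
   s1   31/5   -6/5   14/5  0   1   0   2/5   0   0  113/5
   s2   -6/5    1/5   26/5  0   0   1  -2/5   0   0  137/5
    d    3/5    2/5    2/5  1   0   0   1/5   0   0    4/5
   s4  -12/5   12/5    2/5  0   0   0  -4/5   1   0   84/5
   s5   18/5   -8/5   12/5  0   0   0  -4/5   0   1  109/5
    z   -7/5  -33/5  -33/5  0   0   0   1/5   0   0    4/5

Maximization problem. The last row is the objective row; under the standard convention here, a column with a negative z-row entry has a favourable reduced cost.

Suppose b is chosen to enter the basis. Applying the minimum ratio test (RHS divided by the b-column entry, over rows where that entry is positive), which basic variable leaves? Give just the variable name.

Ratios: row 1 (s1): entry -6/5 ≤ 0, skip; row 2 (s2): (137/5)/(1/5) = 137; row 3 (d): (4/5)/(2/5) = 2; row 4 (s4): (84/5)/(12/5) = 7; row 5 (s5): entry -8/5 ≤ 0, skip.
Minimum ratio 2 is in the d row, so d leaves.

d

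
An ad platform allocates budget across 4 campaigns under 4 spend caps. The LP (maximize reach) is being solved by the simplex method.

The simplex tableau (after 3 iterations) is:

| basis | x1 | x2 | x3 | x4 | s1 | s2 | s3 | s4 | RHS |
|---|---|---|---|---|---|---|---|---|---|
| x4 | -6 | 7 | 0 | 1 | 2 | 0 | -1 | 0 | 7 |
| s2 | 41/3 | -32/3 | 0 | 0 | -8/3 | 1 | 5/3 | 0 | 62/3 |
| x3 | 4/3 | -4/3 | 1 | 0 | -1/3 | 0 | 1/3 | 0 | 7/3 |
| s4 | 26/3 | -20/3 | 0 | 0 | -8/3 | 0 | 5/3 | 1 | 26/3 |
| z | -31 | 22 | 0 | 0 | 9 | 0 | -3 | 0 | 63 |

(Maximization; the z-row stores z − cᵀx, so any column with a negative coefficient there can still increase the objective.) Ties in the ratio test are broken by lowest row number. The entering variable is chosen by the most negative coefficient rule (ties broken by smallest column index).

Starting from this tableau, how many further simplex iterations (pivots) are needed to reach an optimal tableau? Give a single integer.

3

pivot: x1 in, s4 out → z = 94
pivot: x2 in, x4 out → z = 3226/31
pivot: s1 in, s2 out → z = 1699/16
No improving column remains; optimal.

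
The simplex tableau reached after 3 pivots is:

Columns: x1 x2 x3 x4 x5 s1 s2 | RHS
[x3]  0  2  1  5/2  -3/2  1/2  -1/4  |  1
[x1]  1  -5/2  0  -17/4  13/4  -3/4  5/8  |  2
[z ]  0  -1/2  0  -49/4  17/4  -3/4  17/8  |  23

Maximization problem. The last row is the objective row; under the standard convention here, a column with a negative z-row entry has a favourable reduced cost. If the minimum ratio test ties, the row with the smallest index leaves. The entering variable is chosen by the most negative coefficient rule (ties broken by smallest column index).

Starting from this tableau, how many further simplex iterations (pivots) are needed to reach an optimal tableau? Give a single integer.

pivot: x4 in, x3 out → z = 279/10
pivot: x5 in, x1 out → z = 310/7
No improving column remains; optimal.

2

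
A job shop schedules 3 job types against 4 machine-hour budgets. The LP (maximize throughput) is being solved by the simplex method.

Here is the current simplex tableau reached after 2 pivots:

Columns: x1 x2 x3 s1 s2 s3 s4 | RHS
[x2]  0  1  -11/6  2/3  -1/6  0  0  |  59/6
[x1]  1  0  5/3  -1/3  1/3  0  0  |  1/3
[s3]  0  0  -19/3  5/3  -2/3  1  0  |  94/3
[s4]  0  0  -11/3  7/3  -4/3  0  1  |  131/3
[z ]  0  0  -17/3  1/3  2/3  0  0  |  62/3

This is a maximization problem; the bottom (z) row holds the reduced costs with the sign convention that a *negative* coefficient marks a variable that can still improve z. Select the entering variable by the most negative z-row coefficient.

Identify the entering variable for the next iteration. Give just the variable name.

Objective-row coefficients: x1: 0, x2: 0, x3: -17/3, s1: 1/3, s2: 2/3, s3: 0, s4: 0.
The most negative is -17/3 in column x3, so x3 enters.

x3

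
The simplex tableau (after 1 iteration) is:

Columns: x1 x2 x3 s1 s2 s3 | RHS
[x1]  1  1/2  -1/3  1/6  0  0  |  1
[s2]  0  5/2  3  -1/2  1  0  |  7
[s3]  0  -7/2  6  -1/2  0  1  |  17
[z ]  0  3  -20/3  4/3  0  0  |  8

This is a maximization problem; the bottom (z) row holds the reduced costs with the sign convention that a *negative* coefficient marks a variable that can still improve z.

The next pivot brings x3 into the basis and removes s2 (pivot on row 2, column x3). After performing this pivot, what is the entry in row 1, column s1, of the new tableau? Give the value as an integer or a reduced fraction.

Pivot element is row 2, column x3: 3.
Normalize row 2: new (row 2, s1) = (-1/2)/3 = -1/6.
row 1 ← row 1 − (-1/3)·(new row 2): 1/6 − (-1/3)·(-1/6) = 1/9.

1/9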